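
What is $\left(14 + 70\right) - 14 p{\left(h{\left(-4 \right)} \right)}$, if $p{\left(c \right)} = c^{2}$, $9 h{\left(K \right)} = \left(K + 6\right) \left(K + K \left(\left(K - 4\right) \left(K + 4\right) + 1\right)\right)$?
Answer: $\frac{3220}{81} \approx 39.753$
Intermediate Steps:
$h{\left(K \right)} = \frac{\left(6 + K\right) \left(K + K \left(1 + \left(-4 + K\right) \left(4 + K\right)\right)\right)}{9}$ ($h{\left(K \right)} = \frac{\left(K + 6\right) \left(K + K \left(\left(K - 4\right) \left(K + 4\right) + 1\right)\right)}{9} = \frac{\left(6 + K\right) \left(K + K \left(\left(-4 + K\right) \left(4 + K\right) + 1\right)\right)}{9} = \frac{\left(6 + K\right) \left(K + K \left(1 + \left(-4 + K\right) \left(4 + K\right)\right)\right)}{9}$)
$\left(14 + 70\right) - 14 p{\left(h{\left(-4 \right)} \right)} = \left(14 + 70\right) - 14 \left(\frac{1}{9} \left(-4\right) \left(-84 + \left(-4\right)^{3} - -56 + 6 \left(-4\right)^{2}\right)\right)^{2} = 84 - 14 \left(\frac{1}{9} \left(-4\right) \left(-84 - 64 + 56 + 6 \cdot 16\right)\right)^{2} = 84 - 14 \left(\frac{1}{9} \left(-4\right) \left(-84 - 64 + 56 + 96\right)\right)^{2} = 84 - 14 \left(\frac{1}{9} \left(-4\right) 4\right)^{2} = 84 - 14 \left(- \frac{16}{9}\right)^{2} = 84 - \frac{3584}{81} = \frac{3220}{81}$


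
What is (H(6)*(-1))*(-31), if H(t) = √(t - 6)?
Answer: 0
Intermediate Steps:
H(t) = √(-6 + t)
(H(6)*(-1))*(-31) = (√(-6 + 6)*(-1))*(-31) = (√0*(-1))*(-31) = (0*(-1))*(-31) = 0*(-31) = 0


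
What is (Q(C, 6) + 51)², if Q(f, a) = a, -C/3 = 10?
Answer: 3249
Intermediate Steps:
C = -30 (C = -3*10 = -30)
(Q(C, 6) + 51)² = (6 + 51)² = 57² = 3249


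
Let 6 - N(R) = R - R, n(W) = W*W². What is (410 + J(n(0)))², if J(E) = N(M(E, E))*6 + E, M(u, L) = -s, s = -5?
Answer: 198916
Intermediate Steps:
M(u, L) = 5 (M(u, L) = -1*(-5) = 5)
n(W) = W³
N(R) = 6 (N(R) = 6 - (R - R) = 6 - 1*0 = 6 + 0 = 6)
J(E) = 36 + E (J(E) = 6*6 + E = 36 + E)
(410 + J(n(0)))² = (410 + (36 + 0³))² = (410 + (36 + 0))² = (410 + 36)² = 446² = 198916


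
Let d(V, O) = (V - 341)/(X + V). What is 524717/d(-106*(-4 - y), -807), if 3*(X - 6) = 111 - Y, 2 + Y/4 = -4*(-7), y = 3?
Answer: 1181137967/1203 ≈ 9.8183e+5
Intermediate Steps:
Y = 104 (Y = -8 + 4*(-4*(-7)) = -8 + 4*28 = -8 + 112 = 104)
X = 25/3 (X = 6 + (111 - 1*104)/3 = 6 + (111 - 104)/3 = 6 + (1/3)*7 = 6 + 7/3 = 25/3 ≈ 8.3333)
d(V, O) = (-341 + V)/(25/3 + V) (d(V, O) = (V - 341)/(25/3 + V) = (-341 + V)/(25/3 + V))
524717/d(-106*(-4 - y), -807) = 524717/((3*(-341 - 106*(-4 - 1*3))/(25 + 3*(-106*(-4 - 1*3))))) = 524717/((3*(-341 - 106*(-4 - 3))/(25 + 3*(-106*(-4 - 3))))) = 524717/((3*(-341 - 106*(-7))/(25 + 3*(-106*(-7))))) = 524717/((3*(-341 + 742)/(25 + 3*742))) = 524717/((3*401/(25 + 2226))) = 524717/((3*401/2251)) = 524717/((3*(1/2251)*401)) = 524717/(1203/2251) = 524717*(2251/1203) = 1181137967/1203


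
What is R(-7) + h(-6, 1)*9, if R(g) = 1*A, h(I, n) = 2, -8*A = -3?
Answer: 147/8 ≈ 18.375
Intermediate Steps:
A = 3/8 (A = -1/8*(-3) = 3/8 ≈ 0.37500)
R(g) = 3/8 (R(g) = 1*(3/8) = 3/8)
R(-7) + h(-6, 1)*9 = 3/8 + 2*9 = 3/8 + 18 = 147/8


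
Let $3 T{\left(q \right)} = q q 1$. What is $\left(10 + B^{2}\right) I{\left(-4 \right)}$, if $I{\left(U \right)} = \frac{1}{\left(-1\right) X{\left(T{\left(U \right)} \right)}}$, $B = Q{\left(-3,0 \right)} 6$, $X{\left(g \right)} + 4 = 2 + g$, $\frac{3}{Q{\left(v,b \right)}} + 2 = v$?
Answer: $- \frac{861}{125} \approx -6.888$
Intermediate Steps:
$Q{\left(v,b \right)} = \frac{3}{-2 + v}$
$T{\left(q \right)} = \frac{q^{2}}{3}$ ($T{\left(q \right)} = \frac{q q 1}{3} = \frac{q^{2} \cdot 1}{3} = \frac{q^{2}}{3}$)
$X{\left(g \right)} = -2 + g$ ($X{\left(g \right)} = -4 + \left(2 + g\right) = -2 + g$)
$B = - \frac{18}{5}$ ($B = \frac{3}{-2 - 3} \cdot 6 = \frac{3}{-5} \cdot 6 = 3 \left(- \frac{1}{5}\right) 6 = \left(- \frac{3}{5}\right) 6 = - \frac{18}{5} \approx -3.6$)
$I{\left(U \right)} = \frac{1}{2 - \frac{U^{2}}{3}}$ ($I{\left(U \right)} = \frac{1}{\left(-1\right) \left(-2 + \frac{U^{2}}{3}\right)} = \frac{1}{2 - \frac{U^{2}}{3}}$)
$\left(10 + B^{2}\right) I{\left(-4 \right)} = \left(10 + \left(- \frac{18}{5}\right)^{2}\right) \left(- \frac{3}{-6 + \left(-4\right)^{2}}\right) = \left(10 + \frac{324}{25}\right) \left(- \frac{3}{-6 + 16}\right) = \frac{574 \left(- \frac{3}{10}\right)}{25} = \frac{574 \left(\left(-3\right) \frac{1}{10}\right)}{25} = \frac{574}{25} \left(- \frac{3}{10}\right) = - \frac{861}{125}$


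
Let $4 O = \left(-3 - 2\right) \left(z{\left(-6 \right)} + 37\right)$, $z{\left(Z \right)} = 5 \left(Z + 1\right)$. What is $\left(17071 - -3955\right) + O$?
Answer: $21011$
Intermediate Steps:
$z{\left(Z \right)} = 5 + 5 Z$ ($z{\left(Z \right)} = 5 \left(1 + Z\right) = 5 + 5 Z$)
$O = -15$ ($O = \frac{\left(-3 - 2\right) \left(\left(5 + 5 \left(-6\right)\right) + 37\right)}{4} = \frac{\left(-5\right) \left(\left(5 - 30\right) + 37\right)}{4} = \frac{\left(-5\right) \left(-25 + 37\right)}{4} = \frac{\left(-5\right) 12}{4} = \frac{1}{4} \left(-60\right) = -15$)
$\left(17071 - -3955\right) + O = \left(17071 - -3955\right) - 15 = \left(17071 + 3955\right) - 15 = 21026 - 15 = 21011$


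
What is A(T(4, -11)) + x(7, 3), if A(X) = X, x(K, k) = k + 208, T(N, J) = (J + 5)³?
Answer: -5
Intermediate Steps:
T(N, J) = (5 + J)³
x(K, k) = 208 + k
A(T(4, -11)) + x(7, 3) = (5 - 11)³ + (208 + 3) = (-6)³ + 211 = -216 + 211 = -5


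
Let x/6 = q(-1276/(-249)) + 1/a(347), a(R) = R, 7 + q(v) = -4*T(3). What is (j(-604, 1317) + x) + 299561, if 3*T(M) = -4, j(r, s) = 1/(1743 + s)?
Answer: 318069261527/1061820 ≈ 2.9955e+5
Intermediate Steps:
T(M) = -4/3 (T(M) = (⅓)*(-4) = -4/3)
q(v) = -5/3 (q(v) = -7 - 4*(-4/3) = -7 + 16/3 = -5/3)
x = -3464/347 (x = 6*(-5/3 + 1/347) = 6*(-1732/1041) = -3464/347 ≈ -9.9827)
(j(-604, 1317) + x) + 299561 = (1/(1743 + 1317) - 3464/347) + 299561 = (1/3060 - 3464/347) + 299561 = -10599493/1061820 + 299561 = 318069261527/1061820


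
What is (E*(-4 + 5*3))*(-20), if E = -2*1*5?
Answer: 2200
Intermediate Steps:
E = -10 (E = -2*5 = -10)
(E*(-4 + 5*3))*(-20) = -10*(-4 + 5*3)*(-20) = -10*(-4 + 15)*(-20) = -10*11*(-20) = -110*(-20) = 2200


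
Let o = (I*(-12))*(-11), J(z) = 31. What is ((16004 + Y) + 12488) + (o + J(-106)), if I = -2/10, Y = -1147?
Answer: 136748/5 ≈ 27350.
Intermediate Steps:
I = -⅕ (I = -2*⅒ = -⅕ ≈ -0.20000)
o = -132/5 (o = -⅕*(-12)*(-11) = (12/5)*(-11) = -132/5 ≈ -26.400)
((16004 + Y) + 12488) + (o + J(-106)) = ((16004 - 1147) + 12488) + (-132/5 + 31) = (14857 + 12488) + 23/5 = 27345 + 23/5 = 136748/5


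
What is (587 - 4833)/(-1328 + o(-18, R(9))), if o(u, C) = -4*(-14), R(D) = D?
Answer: 2123/636 ≈ 3.3381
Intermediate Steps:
o(u, C) = 56
(587 - 4833)/(-1328 + o(-18, R(9))) = (587 - 4833)/(-1328 + 56) = -4246/(-1272) = -4246*(-1/1272) = 2123/636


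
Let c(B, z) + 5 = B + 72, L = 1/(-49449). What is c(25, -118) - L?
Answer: 4549309/49449 ≈ 92.000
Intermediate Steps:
L = -1/49449 ≈ -2.0223e-5
c(B, z) = 67 + B (c(B, z) = -5 + (B + 72) = -5 + (72 + B) = 67 + B)
c(25, -118) - L = (67 + 25) - 1*(-1/49449) = 92 + 1/49449 = 4549309/49449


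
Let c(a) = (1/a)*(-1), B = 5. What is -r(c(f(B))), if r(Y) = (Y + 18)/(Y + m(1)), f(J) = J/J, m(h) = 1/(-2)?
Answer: 34/3 ≈ 11.333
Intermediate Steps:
m(h) = -½
f(J) = 1
c(a) = -1/a
r(Y) = (18 + Y)/(-½ + Y) (r(Y) = (Y + 18)/(Y - ½) = (18 + Y)/(-½ + Y))
-r(c(f(B))) = -2*(18 - 1/1)/(-1 + 2*(-1/1)) = -2*(18 - 1*1)/(-1 + 2*(-1*1)) = -2*(18 - 1)/(-1 + 2*(-1)) = -2*17/(-1 - 2) = -2*17/(-3) = -2*(-1)*17/3 = -1*(-34/3) = 34/3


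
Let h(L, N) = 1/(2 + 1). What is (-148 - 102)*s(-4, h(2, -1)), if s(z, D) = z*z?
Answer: -4000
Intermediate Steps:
h(L, N) = ⅓ (h(L, N) = 1/3 = ⅓)
s(z, D) = z²
(-148 - 102)*s(-4, h(2, -1)) = (-148 - 102)*(-4)² = -250*16 = -4000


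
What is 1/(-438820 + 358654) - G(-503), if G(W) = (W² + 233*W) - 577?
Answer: -10841088679/80166 ≈ -1.3523e+5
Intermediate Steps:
G(W) = -577 + W² + 233*W
1/(-438820 + 358654) - G(-503) = 1/(-438820 + 358654) - (-577 + (-503)² + 233*(-503)) = 1/(-80166) - (-577 + 253009 - 117199) = -1/80166 - 1*135233 = -1/80166 - 135233 = -10841088679/80166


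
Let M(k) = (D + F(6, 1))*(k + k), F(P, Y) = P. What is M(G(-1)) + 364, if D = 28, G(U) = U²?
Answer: 432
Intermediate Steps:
M(k) = 68*k (M(k) = (28 + 6)*(k + k) = 34*(2*k) = 68*k)
M(G(-1)) + 364 = 68*(-1)² + 364 = 68*1 + 364 = 68 + 364 = 432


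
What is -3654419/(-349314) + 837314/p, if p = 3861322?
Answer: 7201686992257/674406916554 ≈ 10.679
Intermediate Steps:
-3654419/(-349314) + 837314/p = -3654419/(-349314) + 837314/3861322 = -3654419*(-1/349314) + 837314*(1/3861322) = 3654419/349314 + 418657/1930661 = 7201686992257/674406916554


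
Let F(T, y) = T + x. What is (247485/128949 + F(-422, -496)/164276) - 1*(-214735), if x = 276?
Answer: 758136775968241/3530537654 ≈ 2.1474e+5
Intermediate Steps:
F(T, y) = 276 + T (F(T, y) = T + 276 = 276 + T)
(247485/128949 + F(-422, -496)/164276) - 1*(-214735) = (247485/128949 + (276 - 422)/164276) - 1*(-214735) = (247485*(1/128949) - 146*1/164276) + 214735 = (82495/42983 - 73/82138) + 214735 = 6772836551/3530537654 + 214735 = 758136775968241/3530537654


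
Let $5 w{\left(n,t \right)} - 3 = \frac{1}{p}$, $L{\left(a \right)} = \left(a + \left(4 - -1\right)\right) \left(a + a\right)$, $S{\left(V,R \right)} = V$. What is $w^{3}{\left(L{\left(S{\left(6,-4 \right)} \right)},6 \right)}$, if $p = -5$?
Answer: $\frac{2744}{15625} \approx 0.17562$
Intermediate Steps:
$L{\left(a \right)} = 2 a \left(5 + a\right)$ ($L{\left(a \right)} = \left(a + \left(4 + 1\right)\right) 2 a = \left(a + 5\right) 2 a = \left(5 + a\right) 2 a = 2 a \left(5 + a\right)$)
$w{\left(n,t \right)} = \frac{14}{25}$ ($w{\left(n,t \right)} = \frac{3}{5} + \frac{1}{5 \left(-5\right)} = \frac{3}{5} + \frac{1}{5} \left(- \frac{1}{5}\right) = \frac{3}{5} - \frac{1}{25} = \frac{14}{25}$)
$w^{3}{\left(L{\left(S{\left(6,-4 \right)} \right)},6 \right)} = \left(\frac{14}{25}\right)^{3} = \frac{2744}{15625}$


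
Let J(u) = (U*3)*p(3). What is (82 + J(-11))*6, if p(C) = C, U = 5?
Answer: 762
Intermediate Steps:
J(u) = 45 (J(u) = (5*3)*3 = 15*3 = 45)
(82 + J(-11))*6 = (82 + 45)*6 = 127*6 = 762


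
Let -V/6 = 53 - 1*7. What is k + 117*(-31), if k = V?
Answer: -3903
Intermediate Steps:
V = -276 (V = -6*(53 - 1*7) = -6*(53 - 7) = -6*46 = -276)
k = -276
k + 117*(-31) = -276 + 117*(-31) = -276 - 3627 = -3903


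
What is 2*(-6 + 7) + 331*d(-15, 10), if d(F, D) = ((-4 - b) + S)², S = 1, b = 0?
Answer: 2981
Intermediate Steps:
d(F, D) = 9 (d(F, D) = ((-4 - 1*0) + 1)² = ((-4 + 0) + 1)² = (-4 + 1)² = (-3)² = 9)
2*(-6 + 7) + 331*d(-15, 10) = 2*(-6 + 7) + 331*9 = 2*1 + 2979 = 2 + 2979 = 2981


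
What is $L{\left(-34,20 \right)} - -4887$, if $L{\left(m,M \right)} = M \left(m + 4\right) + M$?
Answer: $4307$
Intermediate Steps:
$L{\left(m,M \right)} = M + M \left(4 + m\right)$ ($L{\left(m,M \right)} = M \left(4 + m\right) + M = M + M \left(4 + m\right)$)
$L{\left(-34,20 \right)} - -4887 = 20 \left(5 - 34\right) - -4887 = 20 \left(-29\right) + 4887 = -580 + 4887 = 4307$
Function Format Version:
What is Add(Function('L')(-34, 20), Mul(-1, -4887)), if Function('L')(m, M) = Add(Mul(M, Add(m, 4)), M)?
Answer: 4307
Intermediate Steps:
Function('L')(m, M) = Add(M, Mul(M, Add(4, m))) (Function('L')(m, M) = Add(Mul(M, Add(4, m)), M) = Add(M, Mul(M, Add(4, m))))
Add(Function('L')(-34, 20), Mul(-1, -4887)) = Add(Mul(20, Add(5, -34)), Mul(-1, -4887)) = Add(Mul(20, -29), 4887) = Add(-580, 4887) = 4307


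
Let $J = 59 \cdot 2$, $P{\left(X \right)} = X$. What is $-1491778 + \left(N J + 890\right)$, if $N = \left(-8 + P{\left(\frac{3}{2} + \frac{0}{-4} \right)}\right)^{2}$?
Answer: $- \frac{2971805}{2} \approx -1.4859 \cdot 10^{6}$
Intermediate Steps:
$J = 118$
$N = \frac{169}{4}$ ($N = \left(-8 + \left(\frac{3}{2} + \frac{0}{-4}\right)\right)^{2} = \left(-8 + \left(3 \cdot \frac{1}{2} + 0 \left(- \frac{1}{4}\right)\right)\right)^{2} = \left(-8 + \left(\frac{3}{2} + 0\right)\right)^{2} = \left(-8 + \frac{3}{2}\right)^{2} = \left(- \frac{13}{2}\right)^{2} = \frac{169}{4} \approx 42.25$)
$-1491778 + \left(N J + 890\right) = -1491778 + \left(\frac{169}{4} \cdot 118 + 890\right) = -1491778 + \left(\frac{9971}{2} + 890\right) = -1491778 + \frac{11751}{2} = - \frac{2971805}{2}$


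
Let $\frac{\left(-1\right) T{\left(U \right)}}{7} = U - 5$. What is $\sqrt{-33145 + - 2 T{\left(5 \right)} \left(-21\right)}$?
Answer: $i \sqrt{33145} \approx 182.06 i$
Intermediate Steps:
$T{\left(U \right)} = 35 - 7 U$ ($T{\left(U \right)} = - 7 \left(U - 5\right) = - 7 \left(-5 + U\right) = 35 - 7 U$)
$\sqrt{-33145 + - 2 T{\left(5 \right)} \left(-21\right)} = \sqrt{-33145 + - 2 \left(35 - 35\right) \left(-21\right)} = \sqrt{-33145 + \left(-2\right) 0 \left(-21\right)} = \sqrt{-33145 + 0 \left(-21\right)} = \sqrt{-33145 + 0} = \sqrt{-33145} = i \sqrt{33145}$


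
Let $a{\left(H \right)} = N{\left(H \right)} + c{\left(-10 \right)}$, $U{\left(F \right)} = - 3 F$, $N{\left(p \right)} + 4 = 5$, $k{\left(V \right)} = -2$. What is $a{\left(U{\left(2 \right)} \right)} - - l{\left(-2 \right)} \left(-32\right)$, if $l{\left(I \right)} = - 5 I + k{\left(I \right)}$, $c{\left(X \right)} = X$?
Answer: $-265$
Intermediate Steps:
$N{\left(p \right)} = 1$ ($N{\left(p \right)} = -4 + 5 = 1$)
$a{\left(H \right)} = -9$ ($a{\left(H \right)} = 1 - 10 = -9$)
$l{\left(I \right)} = -2 - 5 I$ ($l{\left(I \right)} = - 5 I - 2 = -2 - 5 I$)
$a{\left(U{\left(2 \right)} \right)} - - l{\left(-2 \right)} \left(-32\right) = -9 - - (-2 - -10) \left(-32\right) = -9 - - (-2 + 10) \left(-32\right) = -9 - \left(-1\right) 8 \left(-32\right) = -9 - \left(-8\right) \left(-32\right) = -9 - 256 = -265$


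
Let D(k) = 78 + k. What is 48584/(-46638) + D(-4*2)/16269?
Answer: -131191406/126458937 ≈ -1.0374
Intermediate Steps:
48584/(-46638) + D(-4*2)/16269 = 48584/(-46638) + (78 - 4*2)/16269 = 48584*(-1/46638) + (78 - 8)*(1/16269) = -24292/23319 + 70*(1/16269) = -24292/23319 + 70/16269 = -131191406/126458937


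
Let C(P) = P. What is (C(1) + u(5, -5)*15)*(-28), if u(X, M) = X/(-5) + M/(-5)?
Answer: -28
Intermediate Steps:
u(X, M) = -M/5 - X/5 (u(X, M) = X*(-⅕) + M*(-⅕) = -X/5 - M/5 = -M/5 - X/5)
(C(1) + u(5, -5)*15)*(-28) = (1 + (-⅕*(-5) - ⅕*5)*15)*(-28) = (1 + (1 - 1)*15)*(-28) = (1 + 0*15)*(-28) = (1 + 0)*(-28) = 1*(-28) = -28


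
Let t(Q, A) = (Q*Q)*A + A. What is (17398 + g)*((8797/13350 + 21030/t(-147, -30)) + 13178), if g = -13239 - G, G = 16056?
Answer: -2261588820039727/14424675 ≈ -1.5679e+8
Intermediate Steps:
t(Q, A) = A + A*Q² (t(Q, A) = Q²*A + A = A*Q² + A = A + A*Q²)
g = -29295 (g = -13239 - 1*16056 = -13239 - 16056 = -29295)
(17398 + g)*((8797/13350 + 21030/t(-147, -30)) + 13178) = (17398 - 29295)*((8797/13350 + 21030/((-30*(1 + (-147)²)))) + 13178) = -11897*((8797*(1/13350) + 21030/((-30*(1 + 21609)))) + 13178) = -11897*((8797/13350 + 21030/((-30*21610))) + 13178) = -11897*((8797/13350 + 21030/(-648300)) + 13178) = -11897*((8797/13350 + 21030*(-1/648300)) + 13178) = -11897*((8797/13350 - 701/21610) + 13178) = -11897*(9037241/14424675 + 13178) = -11897*190097404391/14424675 = -2261588820039727/14424675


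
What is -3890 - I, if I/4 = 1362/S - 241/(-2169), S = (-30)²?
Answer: -876712/225 ≈ -3896.5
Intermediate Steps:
S = 900
I = 1462/225 (I = 4*(1362/900 - 241/(-2169)) = 4*(1362*(1/900) - 241*(-1/2169)) = 4*(227/150 + ⅑) = 4*(731/450) = 1462/225 ≈ 6.4978)
-3890 - I = -3890 - 1*1462/225 = -3890 - 1462/225 = -876712/225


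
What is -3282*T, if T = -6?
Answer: 19692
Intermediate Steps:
-3282*T = -3282*(-6) = 19692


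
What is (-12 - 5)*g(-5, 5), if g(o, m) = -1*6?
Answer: 102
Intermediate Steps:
g(o, m) = -6
(-12 - 5)*g(-5, 5) = (-12 - 5)*(-6) = -17*(-6) = 102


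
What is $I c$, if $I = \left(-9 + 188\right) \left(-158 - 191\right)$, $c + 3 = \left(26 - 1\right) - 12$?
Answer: $-624710$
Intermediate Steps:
$c = 10$ ($c = -3 + \left(\left(26 - 1\right) - 12\right) = -3 + \left(25 - 12\right) = -3 + 13 = 10$)
$I = -62471$ ($I = 179 \left(-349\right) = -62471$)
$I c = \left(-62471\right) 10 = -624710$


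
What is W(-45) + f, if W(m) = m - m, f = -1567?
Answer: -1567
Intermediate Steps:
W(m) = 0
W(-45) + f = 0 - 1567 = -1567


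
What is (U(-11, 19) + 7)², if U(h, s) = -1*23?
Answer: 256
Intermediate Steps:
U(h, s) = -23
(U(-11, 19) + 7)² = (-23 + 7)² = (-16)² = 256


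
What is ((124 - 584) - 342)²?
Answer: 643204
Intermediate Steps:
((124 - 584) - 342)² = (-460 - 342)² = (-802)² = 643204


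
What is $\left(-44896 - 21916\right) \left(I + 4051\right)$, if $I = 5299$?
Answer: $-624692200$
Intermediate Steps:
$\left(-44896 - 21916\right) \left(I + 4051\right) = \left(-44896 - 21916\right) \left(5299 + 4051\right) = \left(-66812\right) 9350 = -624692200$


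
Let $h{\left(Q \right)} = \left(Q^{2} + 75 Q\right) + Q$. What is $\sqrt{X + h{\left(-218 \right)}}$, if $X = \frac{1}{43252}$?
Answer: $\frac{3 \sqrt{1608624675141}}{21626} \approx 175.94$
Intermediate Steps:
$X = \frac{1}{43252} \approx 2.312 \cdot 10^{-5}$
$h{\left(Q \right)} = Q^{2} + 76 Q$
$\sqrt{X + h{\left(-218 \right)}} = \sqrt{\frac{1}{43252} - 218 \left(76 - 218\right)} = \sqrt{\frac{1}{43252} - -30956} = \sqrt{\frac{1}{43252} + 30956} = \sqrt{\frac{1338908913}{43252}} = \frac{3 \sqrt{1608624675141}}{21626}$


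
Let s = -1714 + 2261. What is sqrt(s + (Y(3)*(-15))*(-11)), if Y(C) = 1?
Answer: 2*sqrt(178) ≈ 26.683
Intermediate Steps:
s = 547
sqrt(s + (Y(3)*(-15))*(-11)) = sqrt(547 + (1*(-15))*(-11)) = sqrt(547 - 15*(-11)) = sqrt(547 + 165) = sqrt(712) = 2*sqrt(178)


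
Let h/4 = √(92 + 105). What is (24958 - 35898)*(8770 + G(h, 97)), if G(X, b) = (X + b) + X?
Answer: -97004980 - 87520*√197 ≈ -9.8233e+7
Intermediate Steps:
h = 4*√197 (h = 4*√(92 + 105) = 4*√197 ≈ 56.143)
G(X, b) = b + 2*X
(24958 - 35898)*(8770 + G(h, 97)) = (24958 - 35898)*(8770 + (97 + 2*(4*√197))) = -10940*(8770 + (97 + 8*√197)) = -10940*(8867 + 8*√197) = -97004980 - 87520*√197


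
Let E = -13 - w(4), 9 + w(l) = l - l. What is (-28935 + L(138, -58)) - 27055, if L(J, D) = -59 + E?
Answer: -56053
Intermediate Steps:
w(l) = -9 (w(l) = -9 + (l - l) = -9 + 0 = -9)
E = -4 (E = -13 - 1*(-9) = -13 + 9 = -4)
L(J, D) = -63 (L(J, D) = -59 - 4 = -63)
(-28935 + L(138, -58)) - 27055 = (-28935 - 63) - 27055 = -28998 - 27055 = -56053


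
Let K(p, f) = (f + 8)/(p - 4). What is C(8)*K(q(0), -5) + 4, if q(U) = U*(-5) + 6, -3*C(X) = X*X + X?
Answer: -32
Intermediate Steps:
C(X) = -X/3 - X**2/3 (C(X) = -(X*X + X)/3 = -(X**2 + X)/3 = -(X + X**2)/3 = -X/3 - X**2/3)
q(U) = 6 - 5*U (q(U) = -5*U + 6 = 6 - 5*U)
K(p, f) = (8 + f)/(-4 + p)
C(8)*K(q(0), -5) + 4 = (-1/3*8*(1 + 8))*((8 - 5)/(-4 + (6 - 5*0))) + 4 = (-1/3*8*9)*(3/(-4 + (6 + 0))) + 4 = -24*3/(-4 + 6) + 4 = -24*3/2 + 4 = -36 + 4 = -32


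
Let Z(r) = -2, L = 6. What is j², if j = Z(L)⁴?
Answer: 256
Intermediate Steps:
j = 16 (j = (-2)⁴ = 16)
j² = 16² = 256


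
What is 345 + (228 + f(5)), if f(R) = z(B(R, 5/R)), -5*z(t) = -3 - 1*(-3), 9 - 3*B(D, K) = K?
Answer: 573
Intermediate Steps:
B(D, K) = 3 - K/3
z(t) = 0 (z(t) = -(-3 - 1*(-3))/5 = -(-3 + 3)/5 = -⅕*0 = 0)
f(R) = 0
345 + (228 + f(5)) = 345 + (228 + 0) = 345 + 228 = 573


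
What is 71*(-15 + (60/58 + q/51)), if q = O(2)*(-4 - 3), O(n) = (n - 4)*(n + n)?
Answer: -1351201/1479 ≈ -913.59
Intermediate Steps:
O(n) = 2*n*(-4 + n) (O(n) = (-4 + n)*(2*n) = 2*n*(-4 + n))
q = 56 (q = (2*2*(-4 + 2))*(-4 - 3) = (2*2*(-2))*(-7) = -8*(-7) = 56)
71*(-15 + (60/58 + q/51)) = 71*(-15 + (60/58 + 56/51)) = 71*(-15 + (60*(1/58) + 56*(1/51))) = 71*(-15 + (30/29 + 56/51)) = 71*(-15 + 3154/1479) = 71*(-19031/1479) = -1351201/1479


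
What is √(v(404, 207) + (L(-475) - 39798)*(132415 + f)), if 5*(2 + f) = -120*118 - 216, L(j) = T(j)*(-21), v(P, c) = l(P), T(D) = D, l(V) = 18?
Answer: I*√96580144785/5 ≈ 62155.0*I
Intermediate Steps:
v(P, c) = 18
L(j) = -21*j (L(j) = j*(-21) = -21*j)
f = -14386/5 (f = -2 + (-120*118 - 216)/5 = -2 + (-14160 - 216)/5 = -2 + (⅕)*(-14376) = -2 - 14376/5 = -14386/5 ≈ -2877.2)
√(v(404, 207) + (L(-475) - 39798)*(132415 + f)) = √(18 + (-21*(-475) - 39798)*(132415 - 14386/5)) = √(18 + (9975 - 39798)*(647689/5)) = √(18 - 29823*647689/5) = √(18 - 19316029047/5) = √(-19316028957/5) = I*√96580144785/5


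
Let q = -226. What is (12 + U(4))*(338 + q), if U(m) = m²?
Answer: 3136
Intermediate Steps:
(12 + U(4))*(338 + q) = (12 + 4²)*(338 - 226) = (12 + 16)*112 = 28*112 = 3136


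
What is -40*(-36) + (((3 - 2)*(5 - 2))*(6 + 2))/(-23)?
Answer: 33096/23 ≈ 1439.0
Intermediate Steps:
-40*(-36) + (((3 - 2)*(5 - 2))*(6 + 2))/(-23) = 1440 + ((1*3)*8)*(-1/23) = 1440 + (3*8)*(-1/23) = 1440 + 24*(-1/23) = 1440 - 24/23 = 33096/23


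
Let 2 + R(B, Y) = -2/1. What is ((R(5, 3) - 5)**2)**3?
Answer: 531441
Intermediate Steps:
R(B, Y) = -4 (R(B, Y) = -2 - 2/1 = -2 - 2*1 = -2 - 2 = -4)
((R(5, 3) - 5)**2)**3 = ((-4 - 5)**2)**3 = ((-9)**2)**3 = 81**3 = 531441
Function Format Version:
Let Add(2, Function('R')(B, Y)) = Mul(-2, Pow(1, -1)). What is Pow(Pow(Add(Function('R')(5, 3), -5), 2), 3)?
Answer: 531441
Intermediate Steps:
Function('R')(B, Y) = -4 (Function('R')(B, Y) = Add(-2, Mul(-2, Pow(1, -1))) = Add(-2, Mul(-2, 1)) = Add(-2, -2) = -4)
Pow(Pow(Add(Function('R')(5, 3), -5), 2), 3) = Pow(Pow(Add(-4, -5), 2), 3) = Pow(Pow(-9, 2), 3) = Pow(81, 3) = 531441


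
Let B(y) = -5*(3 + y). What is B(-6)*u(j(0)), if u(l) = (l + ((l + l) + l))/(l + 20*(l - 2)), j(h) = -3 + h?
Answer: 180/103 ≈ 1.7476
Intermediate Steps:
B(y) = -15 - 5*y
u(l) = 4*l/(-40 + 21*l) (u(l) = (l + (2*l + l))/(l + 20*(-2 + l)) = (l + 3*l)/(l + (-40 + 20*l)) = (4*l)/(-40 + 21*l) = 4*l/(-40 + 21*l))
B(-6)*u(j(0)) = (-15 - 5*(-6))*(4*(-3 + 0)/(-40 + 21*(-3 + 0))) = (-15 + 30)*(4*(-3)/(-40 + 21*(-3))) = 15*(4*(-3)/(-40 - 63)) = 15*(4*(-3)/(-103)) = 15*(4*(-3)*(-1/103)) = 15*(12/103) = 180/103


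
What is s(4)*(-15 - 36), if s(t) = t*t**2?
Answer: -3264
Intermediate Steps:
s(t) = t**3
s(4)*(-15 - 36) = 4**3*(-15 - 36) = 64*(-51) = -3264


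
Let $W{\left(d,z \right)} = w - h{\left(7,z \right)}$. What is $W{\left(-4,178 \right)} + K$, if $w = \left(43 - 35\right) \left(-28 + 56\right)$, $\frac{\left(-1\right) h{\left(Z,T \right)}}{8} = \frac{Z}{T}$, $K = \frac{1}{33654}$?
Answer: $\frac{671868545}{2995206} \approx 224.31$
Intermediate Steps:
$K = \frac{1}{33654} \approx 2.9714 \cdot 10^{-5}$
$h{\left(Z,T \right)} = - \frac{8 Z}{T}$ ($h{\left(Z,T \right)} = - 8 \frac{Z}{T} = - \frac{8 Z}{T}$)
$w = 224$ ($w = \left(43 - 35\right) 28 = 8 \cdot 28 = 224$)
$W{\left(d,z \right)} = 224 + \frac{56}{z}$ ($W{\left(d,z \right)} = 224 - \left(-8\right) 7 \frac{1}{z} = 224 - - \frac{56}{z} = 224 + \frac{56}{z}$)
$W{\left(-4,178 \right)} + K = \left(224 + \frac{56}{178}\right) + \frac{1}{33654} = \left(224 + 56 \cdot \frac{1}{178}\right) + \frac{1}{33654} = \left(224 + \frac{28}{89}\right) + \frac{1}{33654} = \frac{19964}{89} + \frac{1}{33654} = \frac{671868545}{2995206}$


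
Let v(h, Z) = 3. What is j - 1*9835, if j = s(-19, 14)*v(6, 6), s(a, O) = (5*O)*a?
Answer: -13825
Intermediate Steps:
s(a, O) = 5*O*a
j = -3990 (j = (5*14*(-19))*3 = -1330*3 = -3990)
j - 1*9835 = -3990 - 1*9835 = -3990 - 9835 = -13825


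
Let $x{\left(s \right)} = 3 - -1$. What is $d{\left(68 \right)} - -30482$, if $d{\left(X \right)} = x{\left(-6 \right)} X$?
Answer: $30754$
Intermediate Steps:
$x{\left(s \right)} = 4$ ($x{\left(s \right)} = 3 + 1 = 4$)
$d{\left(X \right)} = 4 X$
$d{\left(68 \right)} - -30482 = 4 \cdot 68 - -30482 = 272 + 30482 = 30754$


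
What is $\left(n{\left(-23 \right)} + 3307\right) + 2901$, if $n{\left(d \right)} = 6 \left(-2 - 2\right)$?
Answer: $6184$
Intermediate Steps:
$n{\left(d \right)} = -24$ ($n{\left(d \right)} = 6 \left(-4\right) = -24$)
$\left(n{\left(-23 \right)} + 3307\right) + 2901 = \left(-24 + 3307\right) + 2901 = 3283 + 2901 = 6184$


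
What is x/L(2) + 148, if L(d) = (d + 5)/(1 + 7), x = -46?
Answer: 668/7 ≈ 95.429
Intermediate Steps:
L(d) = 5/8 + d/8 (L(d) = (5 + d)/8 = (5 + d)*(1/8) = 5/8 + d/8)
x/L(2) + 148 = -46/(5/8 + (1/8)*2) + 148 = -46/(5/8 + 1/4) + 148 = -46/7/8 + 148 = -46*8/7 + 148 = -368/7 + 148 = 668/7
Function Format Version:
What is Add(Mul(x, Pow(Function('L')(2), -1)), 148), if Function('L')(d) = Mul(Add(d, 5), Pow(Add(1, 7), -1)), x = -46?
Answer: Rational(668, 7) ≈ 95.429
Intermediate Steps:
Function('L')(d) = Add(Rational(5, 8), Mul(Rational(1, 8), d)) (Function('L')(d) = Mul(Add(5, d), Pow(8, -1)) = Mul(Add(5, d), Rational(1, 8)) = Add(Rational(5, 8), Mul(Rational(1, 8), d)))
Add(Mul(x, Pow(Function('L')(2), -1)), 148) = Add(Mul(-46, Pow(Add(Rational(5, 8), Mul(Rational(1, 8), 2)), -1)), 148) = Add(Mul(-46, Pow(Add(Rational(5, 8), Rational(1, 4)), -1)), 148) = Add(Mul(-46, Pow(Rational(7, 8), -1)), 148) = Add(Mul(-46, Rational(8, 7)), 148) = Add(Rational(-368, 7), 148) = Rational(668, 7)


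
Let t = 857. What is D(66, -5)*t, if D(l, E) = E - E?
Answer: 0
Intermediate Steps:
D(l, E) = 0
D(66, -5)*t = 0*857 = 0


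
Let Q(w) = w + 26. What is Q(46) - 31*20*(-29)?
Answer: 18052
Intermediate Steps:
Q(w) = 26 + w
Q(46) - 31*20*(-29) = (26 + 46) - 31*20*(-29) = 72 - 620*(-29) = 72 + 17980 = 18052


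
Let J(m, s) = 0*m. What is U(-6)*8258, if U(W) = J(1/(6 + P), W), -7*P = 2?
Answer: 0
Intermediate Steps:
P = -2/7 (P = -⅐*2 = -2/7 ≈ -0.28571)
J(m, s) = 0
U(W) = 0
U(-6)*8258 = 0*8258 = 0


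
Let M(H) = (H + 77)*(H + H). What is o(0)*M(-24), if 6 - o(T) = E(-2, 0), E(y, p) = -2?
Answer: -20352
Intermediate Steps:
M(H) = 2*H*(77 + H) (M(H) = (77 + H)*(2*H) = 2*H*(77 + H))
o(T) = 8 (o(T) = 6 - 1*(-2) = 6 + 2 = 8)
o(0)*M(-24) = 8*(2*(-24)*(77 - 24)) = 8*(2*(-24)*53) = 8*(-2544) = -20352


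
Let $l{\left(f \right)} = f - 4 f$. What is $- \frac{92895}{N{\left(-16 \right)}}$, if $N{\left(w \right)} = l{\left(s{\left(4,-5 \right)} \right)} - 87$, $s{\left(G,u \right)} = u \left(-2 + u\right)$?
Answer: $\frac{30965}{64} \approx 483.83$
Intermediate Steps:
$l{\left(f \right)} = - 3 f$
$N{\left(w \right)} = -192$ ($N{\left(w \right)} = - 3 \left(- 5 \left(-2 - 5\right)\right) - 87 = - 3 \left(\left(-5\right) \left(-7\right)\right) - 87 = \left(-3\right) 35 - 87 = -105 - 87 = -192$)
$- \frac{92895}{N{\left(-16 \right)}} = - \frac{92895}{-192} = \left(-92895\right) \left(- \frac{1}{192}\right) = \frac{30965}{64}$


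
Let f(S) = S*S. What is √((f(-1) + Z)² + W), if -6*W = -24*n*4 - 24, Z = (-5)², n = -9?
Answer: 2*√134 ≈ 23.152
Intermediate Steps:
Z = 25
f(S) = S²
W = -140 (W = -(-(-216)*4 - 24)/6 = -(-24*(-36) - 24)/6 = -(864 - 24)/6 = -⅙*840 = -140)
√((f(-1) + Z)² + W) = √(((-1)² + 25)² - 140) = √((1 + 25)² - 140) = √(26² - 140) = √(676 - 140) = √536 = 2*√134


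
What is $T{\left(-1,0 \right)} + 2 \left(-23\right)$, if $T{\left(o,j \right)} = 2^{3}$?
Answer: $-38$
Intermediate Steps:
$T{\left(o,j \right)} = 8$
$T{\left(-1,0 \right)} + 2 \left(-23\right) = 8 + 2 \left(-23\right) = 8 - 46 = -38$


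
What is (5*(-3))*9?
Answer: -135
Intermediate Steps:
(5*(-3))*9 = -15*9 = -135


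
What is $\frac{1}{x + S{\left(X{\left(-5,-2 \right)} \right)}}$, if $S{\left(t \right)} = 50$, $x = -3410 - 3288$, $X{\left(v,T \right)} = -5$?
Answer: $- \frac{1}{6648} \approx -0.00015042$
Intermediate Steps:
$x = -6698$ ($x = -3410 - 3288 = -6698$)
$\frac{1}{x + S{\left(X{\left(-5,-2 \right)} \right)}} = \frac{1}{-6698 + 50} = \frac{1}{-6648} = - \frac{1}{6648}$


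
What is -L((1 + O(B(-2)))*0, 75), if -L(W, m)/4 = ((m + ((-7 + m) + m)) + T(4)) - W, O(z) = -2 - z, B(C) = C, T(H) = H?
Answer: 888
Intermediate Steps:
L(W, m) = 12 - 12*m + 4*W (L(W, m) = -4*(((m + ((-7 + m) + m)) + 4) - W) = -4*(((m + (-7 + 2*m)) + 4) - W) = -4*(((-7 + 3*m) + 4) - W) = -4*((-3 + 3*m) - W) = -4*(-3 - W + 3*m) = 12 - 12*m + 4*W)
-L((1 + O(B(-2)))*0, 75) = -(12 - 12*75 + 4*((1 + (-2 - 1*(-2)))*0)) = -(12 - 900 + 4*((1 + (-2 + 2))*0)) = -(12 - 900 + 4*((1 + 0)*0)) = -(12 - 900 + 4*(1*0)) = -(12 - 900 + 4*0) = -(12 - 900 + 0) = -1*(-888) = 888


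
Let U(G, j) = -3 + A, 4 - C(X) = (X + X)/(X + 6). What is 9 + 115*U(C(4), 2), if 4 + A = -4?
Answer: -1256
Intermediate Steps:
A = -8 (A = -4 - 4 = -8)
C(X) = 4 - 2*X/(6 + X) (C(X) = 4 - (X + X)/(X + 6) = 4 - 2*X/(6 + X))
U(G, j) = -11 (U(G, j) = -3 - 8 = -11)
9 + 115*U(C(4), 2) = 9 + 115*(-11) = 9 - 1265 = -1256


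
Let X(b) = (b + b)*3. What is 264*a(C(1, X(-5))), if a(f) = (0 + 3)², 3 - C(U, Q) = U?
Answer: 2376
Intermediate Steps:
X(b) = 6*b (X(b) = (2*b)*3 = 6*b)
C(U, Q) = 3 - U
a(f) = 9 (a(f) = 3² = 9)
264*a(C(1, X(-5))) = 264*9 = 2376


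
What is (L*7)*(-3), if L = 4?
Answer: -84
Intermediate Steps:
(L*7)*(-3) = (4*7)*(-3) = 28*(-3) = -84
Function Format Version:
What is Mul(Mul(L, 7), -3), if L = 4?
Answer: -84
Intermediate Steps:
Mul(Mul(L, 7), -3) = Mul(Mul(4, 7), -3) = Mul(28, -3) = -84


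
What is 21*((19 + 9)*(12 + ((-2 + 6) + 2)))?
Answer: 10584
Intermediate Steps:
21*((19 + 9)*(12 + ((-2 + 6) + 2))) = 21*(28*(12 + (4 + 2))) = 21*(28*(12 + 6)) = 21*(28*18) = 21*504 = 10584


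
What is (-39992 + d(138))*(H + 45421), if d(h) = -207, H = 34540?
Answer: -3214352239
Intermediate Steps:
(-39992 + d(138))*(H + 45421) = (-39992 - 207)*(34540 + 45421) = -40199*79961 = -3214352239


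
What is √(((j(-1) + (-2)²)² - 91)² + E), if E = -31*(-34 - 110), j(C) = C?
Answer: 2*√2797 ≈ 105.77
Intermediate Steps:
E = 4464 (E = -31*(-144) = 4464)
√(((j(-1) + (-2)²)² - 91)² + E) = √(((-1 + (-2)²)² - 91)² + 4464) = √(((-1 + 4)² - 91)² + 4464) = √((3² - 91)² + 4464) = √((9 - 91)² + 4464) = √((-82)² + 4464) = √(6724 + 4464) = √11188 = 2*√2797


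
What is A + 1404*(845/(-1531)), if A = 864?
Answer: 136404/1531 ≈ 89.095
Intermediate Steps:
A + 1404*(845/(-1531)) = 864 + 1404*(845/(-1531)) = 864 + 1404*(845*(-1/1531)) = 864 + 1404*(-845/1531) = 864 - 1186380/1531 = 136404/1531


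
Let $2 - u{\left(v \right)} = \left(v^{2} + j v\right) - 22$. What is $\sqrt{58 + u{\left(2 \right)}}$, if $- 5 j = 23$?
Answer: $\frac{2 \sqrt{545}}{5} \approx 9.3381$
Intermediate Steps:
$j = - \frac{23}{5}$ ($j = \left(- \frac{1}{5}\right) 23 = - \frac{23}{5} \approx -4.6$)
$u{\left(v \right)} = 24 - v^{2} + \frac{23 v}{5}$ ($u{\left(v \right)} = 2 - \left(\left(v^{2} - \frac{23 v}{5}\right) - 22\right) = 2 - \left(-22 + v^{2} - \frac{23 v}{5}\right) = 2 + \left(22 - v^{2} + \frac{23 v}{5}\right) = 24 - v^{2} + \frac{23 v}{5}$)
$\sqrt{58 + u{\left(2 \right)}} = \sqrt{58 + \left(24 - 2^{2} + \frac{23}{5} \cdot 2\right)} = \sqrt{58 + \left(24 - 4 + \frac{46}{5}\right)} = \sqrt{58 + \frac{146}{5}} = \sqrt{\frac{436}{5}} = \frac{2 \sqrt{545}}{5}$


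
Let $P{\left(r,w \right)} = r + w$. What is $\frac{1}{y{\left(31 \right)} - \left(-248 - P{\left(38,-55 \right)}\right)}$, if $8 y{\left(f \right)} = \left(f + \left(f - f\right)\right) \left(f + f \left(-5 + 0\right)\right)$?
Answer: $- \frac{2}{499} \approx -0.004008$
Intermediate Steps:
$y{\left(f \right)} = - \frac{f^{2}}{2}$ ($y{\left(f \right)} = \frac{\left(f + \left(f - f\right)\right) \left(f + f \left(-5 + 0\right)\right)}{8} = \frac{\left(f + 0\right) \left(f + f \left(-5\right)\right)}{8} = \frac{f \left(f - 5 f\right)}{8} = \frac{f \left(- 4 f\right)}{8} = \frac{\left(-4\right) f^{2}}{8} = - \frac{f^{2}}{2}$)
$\frac{1}{y{\left(31 \right)} - \left(-248 - P{\left(38,-55 \right)}\right)} = \frac{1}{- \frac{31^{2}}{2} + \left(\left(1580 + \left(38 - 55\right)\right) - 1332\right)} = \frac{1}{\left(- \frac{1}{2}\right) 961 + \left(\left(1580 - 17\right) - 1332\right)} = \frac{1}{- \frac{961}{2} + \left(1563 - 1332\right)} = \frac{1}{- \frac{961}{2} + 231} = \frac{1}{- \frac{499}{2}} = - \frac{2}{499}$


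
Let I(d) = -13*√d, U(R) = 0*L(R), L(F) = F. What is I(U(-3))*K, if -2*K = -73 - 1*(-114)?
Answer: 0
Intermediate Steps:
U(R) = 0 (U(R) = 0*R = 0)
K = -41/2 (K = -(-73 - 1*(-114))/2 = -(-73 + 114)/2 = -½*41 = -41/2 ≈ -20.500)
I(U(-3))*K = -13*√0*(-41/2) = -13*0*(-41/2) = 0*(-41/2) = 0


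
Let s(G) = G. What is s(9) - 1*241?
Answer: -232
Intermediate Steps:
s(9) - 1*241 = 9 - 1*241 = 9 - 241 = -232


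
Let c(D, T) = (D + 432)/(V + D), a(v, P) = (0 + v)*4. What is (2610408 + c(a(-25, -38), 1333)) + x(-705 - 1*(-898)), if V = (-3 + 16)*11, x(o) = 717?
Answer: 112278707/43 ≈ 2.6111e+6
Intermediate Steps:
a(v, P) = 4*v (a(v, P) = v*4 = 4*v)
V = 143 (V = 13*11 = 143)
c(D, T) = (432 + D)/(143 + D) (c(D, T) = (D + 432)/(143 + D) = (432 + D)/(143 + D))
(2610408 + c(a(-25, -38), 1333)) + x(-705 - 1*(-898)) = (2610408 + (432 + 4*(-25))/(143 + 4*(-25))) + 717 = (2610408 + (432 - 100)/(143 - 100)) + 717 = (2610408 + 332/43) + 717 = 112247876/43 + 717 = 112278707/43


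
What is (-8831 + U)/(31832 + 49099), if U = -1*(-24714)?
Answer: 15883/80931 ≈ 0.19625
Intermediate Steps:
U = 24714
(-8831 + U)/(31832 + 49099) = (-8831 + 24714)/(31832 + 49099) = 15883/80931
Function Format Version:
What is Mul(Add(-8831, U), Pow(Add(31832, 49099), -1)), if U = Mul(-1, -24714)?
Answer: Rational(15883, 80931) ≈ 0.19625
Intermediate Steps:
U = 24714
Mul(Add(-8831, U), Pow(Add(31832, 49099), -1)) = Mul(Add(-8831, 24714), Pow(Add(31832, 49099), -1)) = Mul(15883, Pow(80931, -1)) = Mul(15883, Rational(1, 80931)) = Rational(15883, 80931)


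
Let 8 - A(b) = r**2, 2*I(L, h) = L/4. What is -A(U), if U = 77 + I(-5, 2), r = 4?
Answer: 8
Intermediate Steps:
I(L, h) = L/8 (I(L, h) = (L/4)/2 = L/8)
U = 611/8 (U = 77 + (1/8)*(-5) = 77 - 5/8 = 611/8 ≈ 76.375)
A(b) = -8 (A(b) = 8 - 1*4**2 = 8 - 1*16 = 8 - 16 = -8)
-A(U) = -1*(-8) = 8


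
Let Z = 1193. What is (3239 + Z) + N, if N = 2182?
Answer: 6614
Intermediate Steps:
(3239 + Z) + N = (3239 + 1193) + 2182 = 4432 + 2182 = 6614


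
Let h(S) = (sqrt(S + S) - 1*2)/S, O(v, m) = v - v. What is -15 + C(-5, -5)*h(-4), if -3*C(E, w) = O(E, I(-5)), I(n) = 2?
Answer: -15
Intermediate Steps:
O(v, m) = 0
C(E, w) = 0 (C(E, w) = -1/3*0 = 0)
h(S) = (-2 + sqrt(2)*sqrt(S))/S (h(S) = (sqrt(2*S) - 2)/S = (sqrt(2)*sqrt(S) - 2)/S = (-2 + sqrt(2)*sqrt(S))/S)
-15 + C(-5, -5)*h(-4) = -15 + 0*(-2/(-4) + sqrt(2)/sqrt(-4)) = -15 + 0*(-2*(-1/4) + sqrt(2)*(-I/2)) = -15 + 0*(1/2 - I*sqrt(2)/2) = -15 + 0 = -15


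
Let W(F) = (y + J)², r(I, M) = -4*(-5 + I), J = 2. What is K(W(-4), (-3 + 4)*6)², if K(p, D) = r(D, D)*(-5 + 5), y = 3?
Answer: 0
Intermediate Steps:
r(I, M) = 20 - 4*I
W(F) = 25 (W(F) = (3 + 2)² = 5² = 25)
K(p, D) = 0 (K(p, D) = (20 - 4*D)*(-5 + 5) = (20 - 4*D)*0 = 0)
K(W(-4), (-3 + 4)*6)² = 0² = 0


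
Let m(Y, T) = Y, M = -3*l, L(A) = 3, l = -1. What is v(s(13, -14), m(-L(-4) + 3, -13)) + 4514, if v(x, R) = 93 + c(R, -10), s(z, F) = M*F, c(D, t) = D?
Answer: 4607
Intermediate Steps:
M = 3 (M = -3*(-1) = 3)
s(z, F) = 3*F
v(x, R) = 93 + R
v(s(13, -14), m(-L(-4) + 3, -13)) + 4514 = (93 + (-1*3 + 3)) + 4514 = (93 + (-3 + 3)) + 4514 = (93 + 0) + 4514 = 93 + 4514 = 4607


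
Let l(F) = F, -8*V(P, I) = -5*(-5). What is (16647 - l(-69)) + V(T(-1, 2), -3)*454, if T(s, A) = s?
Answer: 61189/4 ≈ 15297.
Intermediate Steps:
V(P, I) = -25/8 (V(P, I) = -(-5)*(-5)/8 = -⅛*25 = -25/8)
(16647 - l(-69)) + V(T(-1, 2), -3)*454 = (16647 - 1*(-69)) - 25/8*454 = (16647 + 69) - 5675/4 = 16716 - 5675/4 = 61189/4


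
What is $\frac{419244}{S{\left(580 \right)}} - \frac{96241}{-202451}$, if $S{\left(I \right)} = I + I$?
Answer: $\frac{21247001651}{58710790} \approx 361.89$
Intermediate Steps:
$S{\left(I \right)} = 2 I$
$\frac{419244}{S{\left(580 \right)}} - \frac{96241}{-202451} = \frac{419244}{2 \cdot 580} - \frac{96241}{-202451} = \frac{419244}{1160} - - \frac{96241}{202451} = 419244 \cdot \frac{1}{1160} + \frac{96241}{202451} = \frac{104811}{290} + \frac{96241}{202451} = \frac{21247001651}{58710790}$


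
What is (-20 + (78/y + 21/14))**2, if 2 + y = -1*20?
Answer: 235225/484 ≈ 486.00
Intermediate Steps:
y = -22 (y = -2 - 1*20 = -2 - 20 = -22)
(-20 + (78/y + 21/14))**2 = (-20 + (78/(-22) + 21/14))**2 = (-20 + (78*(-1/22) + 21*(1/14)))**2 = (-20 + (-39/11 + 3/2))**2 = (-20 - 45/22)**2 = (-485/22)**2 = 235225/484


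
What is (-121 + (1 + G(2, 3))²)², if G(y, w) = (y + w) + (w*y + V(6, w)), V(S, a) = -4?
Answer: 3249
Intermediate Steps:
G(y, w) = -4 + w + y + w*y (G(y, w) = (y + w) + (w*y - 4) = (w + y) + (-4 + w*y) = -4 + w + y + w*y)
(-121 + (1 + G(2, 3))²)² = (-121 + (1 + (-4 + 3 + 2 + 3*2))²)² = (-121 + (1 + (-4 + 3 + 2 + 6))²)² = (-121 + (1 + 7)²)² = (-121 + 8²)² = (-121 + 64)² = (-57)² = 3249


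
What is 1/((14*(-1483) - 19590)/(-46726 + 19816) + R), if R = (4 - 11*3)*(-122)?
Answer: 1035/3663382 ≈ 0.00028253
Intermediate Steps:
R = 3538 (R = (4 - 33)*(-122) = -29*(-122) = 3538)
1/((14*(-1483) - 19590)/(-46726 + 19816) + R) = 1/((14*(-1483) - 19590)/(-46726 + 19816) + 3538) = 1/((-20762 - 19590)/(-26910) + 3538) = 1/(-40352*(-1/26910) + 3538) = 1/(1552/1035 + 3538) = 1/(3663382/1035) = 1035/3663382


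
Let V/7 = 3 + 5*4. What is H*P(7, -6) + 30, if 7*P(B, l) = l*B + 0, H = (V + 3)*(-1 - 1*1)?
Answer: 1998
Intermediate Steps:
V = 161 (V = 7*(3 + 5*4) = 7*(3 + 20) = 7*23 = 161)
H = -328 (H = (161 + 3)*(-1 - 1*1) = 164*(-1 - 1) = 164*(-2) = -328)
P(B, l) = B*l/7 (P(B, l) = (l*B + 0)/7 = (B*l + 0)/7 = (B*l)/7 = B*l/7)
H*P(7, -6) + 30 = -328*7*(-6)/7 + 30 = -328*(-6) + 30 = 1968 + 30 = 1998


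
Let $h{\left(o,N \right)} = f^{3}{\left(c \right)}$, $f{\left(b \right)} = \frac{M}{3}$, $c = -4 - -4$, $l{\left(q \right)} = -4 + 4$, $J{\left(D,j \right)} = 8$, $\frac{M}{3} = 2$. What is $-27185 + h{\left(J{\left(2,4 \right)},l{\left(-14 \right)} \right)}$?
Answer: $-27177$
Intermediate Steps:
$M = 6$ ($M = 3 \cdot 2 = 6$)
$l{\left(q \right)} = 0$
$c = 0$ ($c = -4 + 4 = 0$)
$f{\left(b \right)} = 2$ ($f{\left(b \right)} = \frac{6}{3} = 6 \cdot \frac{1}{3} = 2$)
$h{\left(o,N \right)} = 8$ ($h{\left(o,N \right)} = 2^{3} = 8$)
$-27185 + h{\left(J{\left(2,4 \right)},l{\left(-14 \right)} \right)} = -27185 + 8 = -27177$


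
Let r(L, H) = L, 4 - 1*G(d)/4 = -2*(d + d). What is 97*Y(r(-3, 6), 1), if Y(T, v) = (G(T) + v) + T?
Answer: -3298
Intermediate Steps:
G(d) = 16 + 16*d (G(d) = 16 - (-8)*(d + d) = 16 - (-8)*2*d = 16 - (-16)*d = 16 + 16*d)
Y(T, v) = 16 + v + 17*T (Y(T, v) = ((16 + 16*T) + v) + T = (16 + v + 16*T) + T = 16 + v + 17*T)
97*Y(r(-3, 6), 1) = 97*(16 + 1 + 17*(-3)) = 97*(16 + 1 - 51) = 97*(-34) = -3298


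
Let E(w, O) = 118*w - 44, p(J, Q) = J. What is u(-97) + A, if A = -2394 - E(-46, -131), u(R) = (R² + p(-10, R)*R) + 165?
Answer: 13622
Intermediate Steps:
E(w, O) = -44 + 118*w
u(R) = 165 + R² - 10*R (u(R) = (R² - 10*R) + 165 = 165 + R² - 10*R)
A = 3078 (A = -2394 - (-44 + 118*(-46)) = -2394 - (-44 - 5428) = -2394 - 1*(-5472) = -2394 + 5472 = 3078)
u(-97) + A = (165 + (-97)² - 10*(-97)) + 3078 = (165 + 9409 + 970) + 3078 = 10544 + 3078 = 13622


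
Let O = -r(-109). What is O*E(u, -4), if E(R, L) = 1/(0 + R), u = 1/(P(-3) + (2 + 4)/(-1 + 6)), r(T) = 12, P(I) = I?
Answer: 108/5 ≈ 21.600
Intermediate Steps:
u = -5/9 (u = 1/(-3 + (2 + 4)/(-1 + 6)) = 1/(-3 + 6/5) = 1/(-9/5) = -5/9 ≈ -0.55556)
E(R, L) = 1/R
O = -12 (O = -1*12 = -12)
O*E(u, -4) = -12/(-5/9) = -12*(-9/5) = 108/5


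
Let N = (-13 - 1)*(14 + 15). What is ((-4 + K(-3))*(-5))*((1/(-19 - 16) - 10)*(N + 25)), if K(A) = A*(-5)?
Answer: -1471041/7 ≈ -2.1015e+5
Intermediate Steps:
N = -406 (N = -14*29 = -406)
K(A) = -5*A
((-4 + K(-3))*(-5))*((1/(-19 - 16) - 10)*(N + 25)) = ((-4 - 5*(-3))*(-5))*((1/(-19 - 16) - 10)*(-406 + 25)) = ((-4 + 15)*(-5))*((1/(-35) - 10)*(-381)) = (11*(-5))*((-1/35 - 10)*(-381)) = -(-3861)*(-381)/7 = -55*133731/35 = -1471041/7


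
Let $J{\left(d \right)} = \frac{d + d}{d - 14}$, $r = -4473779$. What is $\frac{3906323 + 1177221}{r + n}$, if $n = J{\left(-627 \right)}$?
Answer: $- \frac{3258551704}{2867691085} \approx -1.1363$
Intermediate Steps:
$J{\left(d \right)} = \frac{2 d}{-14 + d}$
$n = \frac{1254}{641}$ ($n = 2 \left(-627\right) \frac{1}{-14 - 627} = 2 \left(-627\right) \frac{1}{-641} = 2 \left(-627\right) \left(- \frac{1}{641}\right) = \frac{1254}{641} \approx 1.9563$)
$\frac{3906323 + 1177221}{r + n} = \frac{3906323 + 1177221}{-4473779 + \frac{1254}{641}} = \frac{5083544}{- \frac{2867691085}{641}} = 5083544 \left(- \frac{641}{2867691085}\right) = - \frac{3258551704}{2867691085}$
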